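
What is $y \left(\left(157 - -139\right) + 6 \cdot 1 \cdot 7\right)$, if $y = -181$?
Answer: $-61178$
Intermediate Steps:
$y \left(\left(157 - -139\right) + 6 \cdot 1 \cdot 7\right) = - 181 \left(\left(157 - -139\right) + 6 \cdot 1 \cdot 7\right) = - 181 \left(\left(157 + 139\right) + 6 \cdot 7\right) = - 181 \left(296 + 42\right) = \left(-181\right) 338 = -61178$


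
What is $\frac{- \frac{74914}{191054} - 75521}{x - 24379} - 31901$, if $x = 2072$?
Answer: $- \frac{67971289757865}{2130920789} \approx -31898.0$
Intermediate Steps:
$\frac{- \frac{74914}{191054} - 75521}{x - 24379} - 31901 = \frac{- \frac{74914}{191054} - 75521}{2072 - 24379} - 31901 = \frac{\left(-74914\right) \frac{1}{191054} - 75521}{-22307} - 31901 = \left(- \frac{37457}{95527} - 75521\right) \left(- \frac{1}{22307}\right) - 31901 = \left(- \frac{7214332024}{95527}\right) \left(- \frac{1}{22307}\right) - 31901 = \frac{7214332024}{2130920789} - 31901 = - \frac{67971289757865}{2130920789}$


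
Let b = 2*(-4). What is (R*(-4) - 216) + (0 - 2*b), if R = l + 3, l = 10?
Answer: -252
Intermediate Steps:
R = 13 (R = 10 + 3 = 13)
b = -8
(R*(-4) - 216) + (0 - 2*b) = (13*(-4) - 216) + (0 - 2*(-8)) = (-52 - 216) + (0 + 16) = -268 + 16 = -252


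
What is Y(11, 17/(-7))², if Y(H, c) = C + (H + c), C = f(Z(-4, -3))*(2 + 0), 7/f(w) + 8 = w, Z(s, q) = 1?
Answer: 2116/49 ≈ 43.184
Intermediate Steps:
f(w) = 7/(-8 + w)
C = -2 (C = (7/(-8 + 1))*(2 + 0) = (7/(-7))*2 = (7*(-⅐))*2 = -1*2 = -2)
Y(H, c) = -2 + H + c (Y(H, c) = -2 + (H + c) = -2 + H + c)
Y(11, 17/(-7))² = (-2 + 11 + 17/(-7))² = (-2 + 11 + 17*(-⅐))² = (-2 + 11 - 17/7)² = (46/7)² = 2116/49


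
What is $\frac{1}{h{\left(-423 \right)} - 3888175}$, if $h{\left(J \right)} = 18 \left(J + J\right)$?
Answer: $- \frac{1}{3903403} \approx -2.5619 \cdot 10^{-7}$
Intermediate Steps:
$h{\left(J \right)} = 36 J$ ($h{\left(J \right)} = 18 \cdot 2 J = 36 J$)
$\frac{1}{h{\left(-423 \right)} - 3888175} = \frac{1}{36 \left(-423\right) - 3888175} = \frac{1}{-15228 - 3888175} = \frac{1}{-3903403} = - \frac{1}{3903403}$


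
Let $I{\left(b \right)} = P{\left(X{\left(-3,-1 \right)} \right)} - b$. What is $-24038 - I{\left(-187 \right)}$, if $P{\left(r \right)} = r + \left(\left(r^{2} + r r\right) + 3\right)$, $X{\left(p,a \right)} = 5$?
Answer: $-24283$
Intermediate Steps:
$P{\left(r \right)} = 3 + r + 2 r^{2}$ ($P{\left(r \right)} = r + \left(\left(r^{2} + r^{2}\right) + 3\right) = r + \left(2 r^{2} + 3\right) = r + \left(3 + 2 r^{2}\right) = 3 + r + 2 r^{2}$)
$I{\left(b \right)} = 58 - b$ ($I{\left(b \right)} = \left(3 + 5 + 2 \cdot 5^{2}\right) - b = \left(3 + 5 + 2 \cdot 25\right) - b = \left(3 + 5 + 50\right) - b = 58 - b$)
$-24038 - I{\left(-187 \right)} = -24038 - \left(58 - -187\right) = -24038 - \left(58 + 187\right) = -24038 - 245 = -24283$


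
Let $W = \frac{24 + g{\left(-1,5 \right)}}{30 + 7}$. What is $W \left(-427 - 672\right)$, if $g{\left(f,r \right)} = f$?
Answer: $- \frac{25277}{37} \approx -683.16$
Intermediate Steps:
$W = \frac{23}{37}$ ($W = \frac{24 - 1}{30 + 7} = \frac{23}{37} \approx 0.62162$)
$W \left(-427 - 672\right) = \frac{23 \left(-427 - 672\right)}{37} = \frac{23}{37} \left(-1099\right) = - \frac{25277}{37}$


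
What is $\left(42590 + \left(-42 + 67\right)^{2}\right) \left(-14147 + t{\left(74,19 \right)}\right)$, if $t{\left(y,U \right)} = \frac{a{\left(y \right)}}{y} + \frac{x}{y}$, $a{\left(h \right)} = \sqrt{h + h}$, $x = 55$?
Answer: $- \frac{45238455945}{74} + \frac{43215 \sqrt{37}}{37} \approx -6.1132 \cdot 10^{8}$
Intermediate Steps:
$a{\left(h \right)} = \sqrt{2} \sqrt{h}$ ($a{\left(h \right)} = \sqrt{2 h} = \sqrt{2} \sqrt{h}$)
$t{\left(y,U \right)} = \frac{55}{y} + \frac{\sqrt{2}}{\sqrt{y}}$ ($t{\left(y,U \right)} = \frac{\sqrt{2} \sqrt{y}}{y} + \frac{55}{y} = \frac{\sqrt{2}}{\sqrt{y}} + \frac{55}{y} = \frac{55}{y} + \frac{\sqrt{2}}{\sqrt{y}}$)
$\left(42590 + \left(-42 + 67\right)^{2}\right) \left(-14147 + t{\left(74,19 \right)}\right) = \left(42590 + \left(-42 + 67\right)^{2}\right) \left(-14147 + \frac{55 + \sqrt{2} \sqrt{74}}{74}\right) = \left(42590 + 25^{2}\right) \left(-14147 + \frac{55 + 2 \sqrt{37}}{74}\right) = \left(42590 + 625\right) \left(-14147 + \left(\frac{55}{74} + \frac{\sqrt{37}}{37}\right)\right) = 43215 \left(- \frac{1046823}{74} + \frac{\sqrt{37}}{37}\right) = - \frac{45238455945}{74} + \frac{43215 \sqrt{37}}{37}$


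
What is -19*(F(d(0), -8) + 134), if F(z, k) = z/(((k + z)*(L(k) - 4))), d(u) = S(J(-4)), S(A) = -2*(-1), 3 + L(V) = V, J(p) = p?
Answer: -114589/45 ≈ -2546.4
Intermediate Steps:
L(V) = -3 + V
S(A) = 2
d(u) = 2
F(z, k) = z/((-7 + k)*(k + z)) (F(z, k) = z/(((k + z)*((-3 + k) - 4))) = z/(((k + z)*(-7 + k))) = z/(((-7 + k)*(k + z))) = z*(1/((-7 + k)*(k + z))) = z/((-7 + k)*(k + z)))
-19*(F(d(0), -8) + 134) = -19*(2/((-8)**2 - 7*(-8) - 7*2 - 8*2) + 134) = -19*(2/(64 + 56 - 14 - 16) + 134) = -19*(2/90 + 134) = -19*(2*(1/90) + 134) = -19*(1/45 + 134) = -19*6031/45 = -114589/45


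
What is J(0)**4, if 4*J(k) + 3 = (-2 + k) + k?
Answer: 625/256 ≈ 2.4414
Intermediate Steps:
J(k) = -5/4 + k/2 (J(k) = -3/4 + ((-2 + k) + k)/4 = -3/4 + (-2 + 2*k)/4 = -3/4 + (-1/2 + k/2) = -5/4 + k/2)
J(0)**4 = (-5/4 + (1/2)*0)**4 = (-5/4 + 0)**4 = (-5/4)**4 = 625/256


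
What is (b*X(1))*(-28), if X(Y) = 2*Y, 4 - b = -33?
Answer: -2072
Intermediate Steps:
b = 37 (b = 4 - 1*(-33) = 4 + 33 = 37)
(b*X(1))*(-28) = (37*(2*1))*(-28) = (37*2)*(-28) = 74*(-28) = -2072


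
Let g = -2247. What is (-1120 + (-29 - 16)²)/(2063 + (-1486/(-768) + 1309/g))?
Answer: 37184640/84820109 ≈ 0.43839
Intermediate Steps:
(-1120 + (-29 - 16)²)/(2063 + (-1486/(-768) + 1309/g)) = (-1120 + (-29 - 16)²)/(2063 + (-1486/(-768) + 1309/(-2247))) = (-1120 + (-45)²)/(2063 + (-1486*(-1/768) + 1309*(-1/2247))) = (-1120 + 2025)/(2063 + (743/384 - 187/321)) = 905/(2063 + 55565/41088) = 905/(84820109/41088) = 905*(41088/84820109) = 37184640/84820109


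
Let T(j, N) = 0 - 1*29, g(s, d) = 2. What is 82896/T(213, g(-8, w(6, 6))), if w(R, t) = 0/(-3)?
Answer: -82896/29 ≈ -2858.5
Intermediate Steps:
w(R, t) = 0 (w(R, t) = 0*(-⅓) = 0)
T(j, N) = -29 (T(j, N) = 0 - 29 = -29)
82896/T(213, g(-8, w(6, 6))) = 82896/(-29) = 82896*(-1/29) = -82896/29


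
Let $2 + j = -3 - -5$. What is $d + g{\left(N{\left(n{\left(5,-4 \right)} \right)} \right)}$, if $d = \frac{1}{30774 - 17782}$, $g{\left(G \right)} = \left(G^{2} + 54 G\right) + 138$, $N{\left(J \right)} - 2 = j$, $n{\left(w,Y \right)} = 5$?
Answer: $\frac{3248001}{12992} \approx 250.0$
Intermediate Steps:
$j = 0$ ($j = -2 - -2 = -2 + \left(-3 + 5\right) = -2 + 2 = 0$)
$N{\left(J \right)} = 2$ ($N{\left(J \right)} = 2 + 0 = 2$)
$g{\left(G \right)} = 138 + G^{2} + 54 G$
$d = \frac{1}{12992}$ ($d = \frac{1}{30774 - 17782} = \frac{1}{12992} \approx 7.697 \cdot 10^{-5}$)
$d + g{\left(N{\left(n{\left(5,-4 \right)} \right)} \right)} = \frac{1}{12992} + \left(138 + 2^{2} + 54 \cdot 2\right) = \frac{1}{12992} + \left(138 + 4 + 108\right) = \frac{1}{12992} + 250 = \frac{3248001}{12992}$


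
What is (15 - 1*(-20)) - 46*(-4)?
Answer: 219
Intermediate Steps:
(15 - 1*(-20)) - 46*(-4) = (15 + 20) + 184 = 35 + 184 = 219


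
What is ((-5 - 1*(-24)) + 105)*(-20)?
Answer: -2480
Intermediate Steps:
((-5 - 1*(-24)) + 105)*(-20) = ((-5 + 24) + 105)*(-20) = (19 + 105)*(-20) = 124*(-20) = -2480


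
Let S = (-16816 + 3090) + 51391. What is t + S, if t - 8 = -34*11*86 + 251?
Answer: 5760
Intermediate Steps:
S = 37665 (S = -13726 + 51391 = 37665)
t = -31905 (t = 8 + (-34*11*86 + 251) = 8 + (-374*86 + 251) = 8 + (-32164 + 251) = 8 - 31913 = -31905)
t + S = -31905 + 37665 = 5760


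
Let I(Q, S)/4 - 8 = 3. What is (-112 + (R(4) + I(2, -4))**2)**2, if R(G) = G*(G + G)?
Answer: 32080896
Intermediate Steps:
I(Q, S) = 44 (I(Q, S) = 32 + 4*3 = 32 + 12 = 44)
R(G) = 2*G**2 (R(G) = G*(2*G) = 2*G**2)
(-112 + (R(4) + I(2, -4))**2)**2 = (-112 + (2*4**2 + 44)**2)**2 = (-112 + (2*16 + 44)**2)**2 = (-112 + (32 + 44)**2)**2 = (-112 + 76**2)**2 = (-112 + 5776)**2 = 5664**2 = 32080896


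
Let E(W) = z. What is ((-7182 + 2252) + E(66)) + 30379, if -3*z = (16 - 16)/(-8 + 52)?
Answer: 25449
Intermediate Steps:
z = 0 (z = -(16 - 16)/(3*(-8 + 52)) = -0/44 = -1/3*0 = 0)
E(W) = 0
((-7182 + 2252) + E(66)) + 30379 = ((-7182 + 2252) + 0) + 30379 = (-4930 + 0) + 30379 = -4930 + 30379 = 25449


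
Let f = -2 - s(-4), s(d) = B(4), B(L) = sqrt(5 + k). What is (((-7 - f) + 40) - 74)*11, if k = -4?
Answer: -418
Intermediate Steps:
B(L) = 1 (B(L) = sqrt(5 - 4) = sqrt(1) = 1)
s(d) = 1
f = -3 (f = -2 - 1*1 = -2 - 1 = -3)
(((-7 - f) + 40) - 74)*11 = (((-7 - 1*(-3)) + 40) - 74)*11 = (((-7 + 3) + 40) - 74)*11 = ((-4 + 40) - 74)*11 = (36 - 74)*11 = -38*11 = -418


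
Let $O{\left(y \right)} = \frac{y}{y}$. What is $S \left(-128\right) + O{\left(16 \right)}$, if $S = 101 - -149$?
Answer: $-31999$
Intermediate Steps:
$O{\left(y \right)} = 1$
$S = 250$ ($S = 101 + 149 = 250$)
$S \left(-128\right) + O{\left(16 \right)} = 250 \left(-128\right) + 1 = -32000 + 1 = -31999$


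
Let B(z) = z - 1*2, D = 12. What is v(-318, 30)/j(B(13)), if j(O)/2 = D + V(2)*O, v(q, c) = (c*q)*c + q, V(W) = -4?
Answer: 143259/32 ≈ 4476.8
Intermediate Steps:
B(z) = -2 + z (B(z) = z - 2 = -2 + z)
v(q, c) = q + q*c² (v(q, c) = q*c² + q = q + q*c²)
j(O) = 24 - 8*O (j(O) = 2*(12 - 4*O) = 24 - 8*O)
v(-318, 30)/j(B(13)) = (-318*(1 + 30²))/(24 - 8*(-2 + 13)) = (-318*(1 + 900))/(24 - 8*11) = (-318*901)/(24 - 88) = -286518/(-64) = -286518*(-1/64) = 143259/32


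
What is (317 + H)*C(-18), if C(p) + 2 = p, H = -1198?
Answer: 17620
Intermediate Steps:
C(p) = -2 + p
(317 + H)*C(-18) = (317 - 1198)*(-2 - 18) = -881*(-20) = 17620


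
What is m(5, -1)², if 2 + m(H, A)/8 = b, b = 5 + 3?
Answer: 2304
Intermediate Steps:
b = 8
m(H, A) = 48 (m(H, A) = -16 + 8*8 = -16 + 64 = 48)
m(5, -1)² = 48² = 2304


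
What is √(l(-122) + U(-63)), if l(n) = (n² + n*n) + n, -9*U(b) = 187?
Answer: √266627/3 ≈ 172.12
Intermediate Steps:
U(b) = -187/9 (U(b) = -⅑*187 = -187/9)
l(n) = n + 2*n² (l(n) = (n² + n²) + n = 2*n² + n = n + 2*n²)
√(l(-122) + U(-63)) = √(-122*(1 + 2*(-122)) - 187/9) = √(-122*(1 - 244) - 187/9) = √(-122*(-243) - 187/9) = √(29646 - 187/9) = √(266627/9) = √266627/3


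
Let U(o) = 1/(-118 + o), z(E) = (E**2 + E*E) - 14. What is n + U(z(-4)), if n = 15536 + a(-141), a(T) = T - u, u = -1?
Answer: 1539599/100 ≈ 15396.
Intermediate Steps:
a(T) = 1 + T (a(T) = T - 1*(-1) = T + 1 = 1 + T)
n = 15396 (n = 15536 + (1 - 141) = 15536 - 140 = 15396)
z(E) = -14 + 2*E**2 (z(E) = (E**2 + E**2) - 14 = 2*E**2 - 14 = -14 + 2*E**2)
n + U(z(-4)) = 15396 + 1/(-118 + (-14 + 2*(-4)**2)) = 15396 + 1/(-118 + (-14 + 2*16)) = 15396 + 1/(-118 + (-14 + 32)) = 15396 + 1/(-118 + 18) = 15396 + 1/(-100) = 15396 - 1/100 = 1539599/100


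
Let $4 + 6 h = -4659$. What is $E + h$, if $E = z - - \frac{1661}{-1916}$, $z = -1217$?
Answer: $- \frac{11467453}{5748} \approx -1995.0$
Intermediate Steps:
$h = - \frac{4663}{6}$ ($h = - \frac{2}{3} + \frac{1}{6} \left(-4659\right) = - \frac{2}{3} - \frac{1553}{2} = - \frac{4663}{6} \approx -777.17$)
$E = - \frac{2333433}{1916}$ ($E = -1217 - - \frac{1661}{-1916} = -1217 - \left(-1661\right) \left(- \frac{1}{1916}\right) = -1217 - \frac{1661}{1916} = - \frac{2333433}{1916} \approx -1217.9$)
$E + h = - \frac{2333433}{1916} - \frac{4663}{6} = - \frac{11467453}{5748}$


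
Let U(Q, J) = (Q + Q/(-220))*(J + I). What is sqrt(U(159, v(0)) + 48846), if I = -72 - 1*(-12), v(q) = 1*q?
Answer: sqrt(4761273)/11 ≈ 198.37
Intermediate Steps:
v(q) = q
I = -60 (I = -72 + 12 = -60)
U(Q, J) = 219*Q*(-60 + J)/220 (U(Q, J) = (Q + Q/(-220))*(J - 60) = (Q + Q*(-1/220))*(-60 + J) = (Q - Q/220)*(-60 + J) = (219*Q/220)*(-60 + J) = 219*Q*(-60 + J)/220)
sqrt(U(159, v(0)) + 48846) = sqrt((219/220)*159*(-60 + 0) + 48846) = sqrt((219/220)*159*(-60) + 48846) = sqrt(-104463/11 + 48846) = sqrt(432843/11) = sqrt(4761273)/11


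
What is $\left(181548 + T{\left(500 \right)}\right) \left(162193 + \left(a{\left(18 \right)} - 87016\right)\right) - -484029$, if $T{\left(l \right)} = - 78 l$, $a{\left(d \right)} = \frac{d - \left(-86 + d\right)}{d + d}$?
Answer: $\frac{32151466669}{3} \approx 1.0717 \cdot 10^{10}$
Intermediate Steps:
$a{\left(d \right)} = \frac{43}{d}$ ($a{\left(d \right)} = \frac{86}{2 d} = 86 \frac{1}{2 d} = \frac{43}{d}$)
$\left(181548 + T{\left(500 \right)}\right) \left(162193 + \left(a{\left(18 \right)} - 87016\right)\right) - -484029 = \left(181548 - 39000\right) \left(162193 + \left(\frac{43}{18} - 87016\right)\right) - -484029 = \left(181548 - 39000\right) \left(162193 + \left(43 \cdot \frac{1}{18} - 87016\right)\right) + 484029 = 142548 \left(162193 + \left(\frac{43}{18} - 87016\right)\right) + 484029 = 142548 \left(162193 - \frac{1566245}{18}\right) + 484029 = 142548 \cdot \frac{1353229}{18} + 484029 = \frac{32150014582}{3} + 484029 = \frac{32151466669}{3}$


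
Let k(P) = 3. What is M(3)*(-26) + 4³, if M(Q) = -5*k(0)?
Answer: 454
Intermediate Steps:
M(Q) = -15 (M(Q) = -5*3 = -15)
M(3)*(-26) + 4³ = -15*(-26) + 4³ = 390 + 64 = 454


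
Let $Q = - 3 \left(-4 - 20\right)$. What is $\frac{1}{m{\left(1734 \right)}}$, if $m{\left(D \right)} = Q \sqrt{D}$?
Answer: $\frac{\sqrt{6}}{7344} \approx 0.00033354$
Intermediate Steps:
$Q = 72$ ($Q = \left(-3\right) \left(-24\right) = 72$)
$m{\left(D \right)} = 72 \sqrt{D}$
$\frac{1}{m{\left(1734 \right)}} = \frac{1}{72 \sqrt{1734}} = \frac{1}{72 \cdot 17 \sqrt{6}} = \frac{1}{1224 \sqrt{6}} = \frac{\sqrt{6}}{7344}$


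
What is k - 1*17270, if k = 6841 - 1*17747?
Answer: -28176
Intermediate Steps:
k = -10906 (k = 6841 - 17747 = -10906)
k - 1*17270 = -10906 - 1*17270 = -10906 - 17270 = -28176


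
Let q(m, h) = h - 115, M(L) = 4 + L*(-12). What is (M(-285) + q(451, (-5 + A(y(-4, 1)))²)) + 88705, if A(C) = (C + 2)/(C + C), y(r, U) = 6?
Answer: 828295/9 ≈ 92033.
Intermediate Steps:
A(C) = (2 + C)/(2*C) (A(C) = (2 + C)/((2*C)) = (2 + C)*(1/(2*C)) = (2 + C)/(2*C))
M(L) = 4 - 12*L
q(m, h) = -115 + h
(M(-285) + q(451, (-5 + A(y(-4, 1)))²)) + 88705 = ((4 - 12*(-285)) + (-115 + (-5 + (½)*(2 + 6)/6)²)) + 88705 = ((4 + 3420) + (-115 + (-5 + (½)*(⅙)*8)²)) + 88705 = (3424 + (-115 + (-5 + ⅔)²)) + 88705 = (3424 + (-115 + (-13/3)²)) + 88705 = (3424 + (-115 + 169/9)) + 88705 = (3424 - 866/9) + 88705 = 29950/9 + 88705 = 828295/9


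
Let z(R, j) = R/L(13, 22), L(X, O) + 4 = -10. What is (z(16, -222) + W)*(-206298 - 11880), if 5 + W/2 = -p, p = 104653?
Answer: 319678769160/7 ≈ 4.5668e+10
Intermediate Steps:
L(X, O) = -14 (L(X, O) = -4 - 10 = -14)
z(R, j) = -R/14 (z(R, j) = R/(-14) = R*(-1/14) = -R/14)
W = -209316 (W = -10 + 2*(-1*104653) = -10 + 2*(-104653) = -10 - 209306 = -209316)
(z(16, -222) + W)*(-206298 - 11880) = (-1/14*16 - 209316)*(-206298 - 11880) = (-8/7 - 209316)*(-218178) = -1465220/7*(-218178) = 319678769160/7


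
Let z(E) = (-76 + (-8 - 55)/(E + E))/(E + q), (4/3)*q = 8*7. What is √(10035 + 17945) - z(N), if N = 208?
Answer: 31679/104000 + 2*√6995 ≈ 167.58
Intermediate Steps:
q = 42 (q = 3*(8*7)/4 = (¾)*56 = 42)
z(E) = (-76 - 63/(2*E))/(42 + E) (z(E) = (-76 + (-8 - 55)/(E + E))/(E + 42) = (-76 - 63*1/(2*E))/(42 + E) = (-76 - 63/(2*E))/(42 + E))
√(10035 + 17945) - z(N) = √(10035 + 17945) - (-63 - 152*208)/(2*208*(42 + 208)) = √27980 - (-63 - 31616)/(2*208*250) = 2*√6995 - (-31679)/(2*208*250) = 2*√6995 - 1*(-31679/104000) = 2*√6995 + 31679/104000 = 31679/104000 + 2*√6995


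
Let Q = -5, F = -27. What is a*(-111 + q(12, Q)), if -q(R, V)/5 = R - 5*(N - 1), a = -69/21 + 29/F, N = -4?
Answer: 243904/189 ≈ 1290.5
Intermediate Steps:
a = -824/189 (a = -69/21 + 29/(-27) = -69*1/21 + 29*(-1/27) = -23/7 - 29/27 = -824/189 ≈ -4.3598)
q(R, V) = -125 - 5*R (q(R, V) = -5*(R - 5*(-4 - 1)) = -5*(R - 5*(-5)) = -5*(R + 25) = -5*(25 + R) = -125 - 5*R)
a*(-111 + q(12, Q)) = -824*(-111 + (-125 - 5*12))/189 = -824*(-111 + (-125 - 60))/189 = -824*(-111 - 185)/189 = -824/189*(-296) = 243904/189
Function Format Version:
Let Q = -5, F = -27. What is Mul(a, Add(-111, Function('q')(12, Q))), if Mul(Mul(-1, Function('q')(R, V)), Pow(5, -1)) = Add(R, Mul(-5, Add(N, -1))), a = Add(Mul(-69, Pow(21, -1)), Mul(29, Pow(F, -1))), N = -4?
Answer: Rational(243904, 189) ≈ 1290.5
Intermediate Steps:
a = Rational(-824, 189) (a = Add(Mul(-69, Pow(21, -1)), Mul(29, Pow(-27, -1))) = Add(Mul(-69, Rational(1, 21)), Mul(29, Rational(-1, 27))) = Add(Rational(-23, 7), Rational(-29, 27)) = Rational(-824, 189) ≈ -4.3598)
Function('q')(R, V) = Add(-125, Mul(-5, R)) (Function('q')(R, V) = Mul(-5, Add(R, Mul(-5, Add(-4, -1)))) = Mul(-5, Add(R, Mul(-5, -5))) = Mul(-5, Add(R, 25)) = Mul(-5, Add(25, R)) = Add(-125, Mul(-5, R)))
Mul(a, Add(-111, Function('q')(12, Q))) = Mul(Rational(-824, 189), Add(-111, Add(-125, Mul(-5, 12)))) = Mul(Rational(-824, 189), Add(-111, Add(-125, -60))) = Mul(Rational(-824, 189), Add(-111, -185)) = Mul(Rational(-824, 189), -296) = Rational(243904, 189)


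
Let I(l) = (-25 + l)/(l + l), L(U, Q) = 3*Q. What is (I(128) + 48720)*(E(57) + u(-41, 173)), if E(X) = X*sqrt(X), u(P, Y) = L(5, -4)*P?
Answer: 1534108029/64 + 710928111*sqrt(57)/256 ≈ 4.4937e+7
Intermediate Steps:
I(l) = (-25 + l)/(2*l) (I(l) = (-25 + l)/((2*l)) = (-25 + l)*(1/(2*l)) = (-25 + l)/(2*l))
u(P, Y) = -12*P (u(P, Y) = (3*(-4))*P = -12*P)
E(X) = X**(3/2)
(I(128) + 48720)*(E(57) + u(-41, 173)) = ((1/2)*(-25 + 128)/128 + 48720)*(57**(3/2) - 12*(-41)) = ((1/2)*(1/128)*103 + 48720)*(57*sqrt(57) + 492) = (103/256 + 48720)*(492 + 57*sqrt(57)) = 12472423*(492 + 57*sqrt(57))/256 = 1534108029/64 + 710928111*sqrt(57)/256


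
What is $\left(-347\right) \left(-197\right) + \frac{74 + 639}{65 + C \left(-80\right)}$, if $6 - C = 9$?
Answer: $\frac{20850208}{305} \approx 68361.0$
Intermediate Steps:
$C = -3$ ($C = 6 - 9 = -3$)
$\left(-347\right) \left(-197\right) + \frac{74 + 639}{65 + C \left(-80\right)} = \left(-347\right) \left(-197\right) + \frac{74 + 639}{65 - -240} = 68359 + \frac{713}{65 + 240} = 68359 + \frac{713}{305} = \frac{20850208}{305}$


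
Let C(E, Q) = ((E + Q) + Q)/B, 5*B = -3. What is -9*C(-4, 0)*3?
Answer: -180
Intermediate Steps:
B = -3/5 (B = (1/5)*(-3) = -3/5 ≈ -0.60000)
C(E, Q) = -10*Q/3 - 5*E/3 (C(E, Q) = ((E + Q) + Q)/(-3/5) = (E + 2*Q)*(-5/3) = -10*Q/3 - 5*E/3)
-9*C(-4, 0)*3 = -9*(-10/3*0 - 5/3*(-4))*3 = -9*(0 + 20/3)*3 = -9*20/3*3 = -60*3 = -180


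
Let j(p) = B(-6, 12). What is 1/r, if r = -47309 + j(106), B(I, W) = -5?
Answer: -1/47314 ≈ -2.1135e-5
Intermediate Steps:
j(p) = -5
r = -47314 (r = -47309 - 5 = -47314)
1/r = 1/(-47314) = -1/47314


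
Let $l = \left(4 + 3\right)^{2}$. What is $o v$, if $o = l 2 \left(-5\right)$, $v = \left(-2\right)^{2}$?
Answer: $-1960$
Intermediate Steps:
$v = 4$
$l = 49$ ($l = 7^{2} = 49$)
$o = -490$ ($o = 49 \cdot 2 \left(-5\right) = 49 \left(-10\right) = -490$)
$o v = \left(-490\right) 4 = -1960$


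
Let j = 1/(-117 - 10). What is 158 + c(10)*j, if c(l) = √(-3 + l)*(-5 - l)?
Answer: 158 + 15*√7/127 ≈ 158.31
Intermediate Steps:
j = -1/127 (j = 1/(-127) = -1/127 ≈ -0.0078740)
158 + c(10)*j = 158 + (√(-3 + 10)*(-5 - 1*10))*(-1/127) = 158 + (√7*(-5 - 10))*(-1/127) = 158 + (√7*(-15))*(-1/127) = 158 - 15*√7*(-1/127) = 158 + 15*√7/127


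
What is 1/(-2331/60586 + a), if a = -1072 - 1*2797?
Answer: -60586/234409565 ≈ -0.00025846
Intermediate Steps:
a = -3869 (a = -1072 - 2797 = -3869)
1/(-2331/60586 + a) = 1/(-2331/60586 - 3869) = 1/(-234409565/60586) = -60586/234409565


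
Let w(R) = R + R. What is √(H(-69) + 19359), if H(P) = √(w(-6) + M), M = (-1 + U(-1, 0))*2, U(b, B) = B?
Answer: √(19359 + I*√14) ≈ 139.14 + 0.013*I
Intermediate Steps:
w(R) = 2*R
M = -2 (M = (-1 + 0)*2 = -1*2 = -2)
H(P) = I*√14 (H(P) = √(2*(-6) - 2) = √(-12 - 2) = √(-14) = I*√14)
√(H(-69) + 19359) = √(I*√14 + 19359) = √(19359 + I*√14)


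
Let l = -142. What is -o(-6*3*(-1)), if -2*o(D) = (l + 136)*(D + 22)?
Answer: -120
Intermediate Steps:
o(D) = 66 + 3*D (o(D) = -(-142 + 136)*(D + 22)/2 = -(-3)*(22 + D) = -(-132 - 6*D)/2 = 66 + 3*D)
-o(-6*3*(-1)) = -(66 + 3*(-6*3*(-1))) = -(66 + 3*(-18*(-1))) = -(66 + 3*18) = -(66 + 54) = -1*120 = -120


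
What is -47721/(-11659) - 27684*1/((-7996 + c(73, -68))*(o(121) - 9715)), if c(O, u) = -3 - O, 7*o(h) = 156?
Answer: 6533360212749/1596341908838 ≈ 4.0927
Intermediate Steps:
o(h) = 156/7 (o(h) = (1/7)*156 = 156/7)
-47721/(-11659) - 27684*1/((-7996 + c(73, -68))*(o(121) - 9715)) = -47721/(-11659) - 27684*1/((-7996 + (-3 - 1*73))*(156/7 - 9715)) = -47721*(-1/11659) - 27684*(-7/(67849*(-7996 + (-3 - 73)))) = 47721/11659 - 27684*(-7/(67849*(-7996 - 76))) = 47721/11659 - 27684/((-67849/7*(-8072))) = 47721/11659 - 27684/547677128/7 = 47721/11659 - 27684*7/547677128 = 47721/11659 - 48447/136919282 = 6533360212749/1596341908838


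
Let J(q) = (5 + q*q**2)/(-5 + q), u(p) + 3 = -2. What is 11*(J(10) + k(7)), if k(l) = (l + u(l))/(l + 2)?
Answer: 19921/9 ≈ 2213.4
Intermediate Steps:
u(p) = -5 (u(p) = -3 - 2 = -5)
J(q) = (5 + q**3)/(-5 + q)
k(l) = (-5 + l)/(2 + l) (k(l) = (l - 5)/(l + 2) = (-5 + l)/(2 + l))
11*(J(10) + k(7)) = 11*((5 + 10**3)/(-5 + 10) + (-5 + 7)/(2 + 7)) = 11*((5 + 1000)/5 + 2/9) = 11*((1/5)*1005 + (1/9)*2) = 11*(201 + 2/9) = 11*(1811/9) = 19921/9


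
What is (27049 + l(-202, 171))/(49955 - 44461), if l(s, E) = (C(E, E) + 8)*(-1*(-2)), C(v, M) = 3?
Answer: 27071/5494 ≈ 4.9274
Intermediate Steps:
l(s, E) = 22 (l(s, E) = (3 + 8)*(-1*(-2)) = 11*2 = 22)
(27049 + l(-202, 171))/(49955 - 44461) = (27049 + 22)/(49955 - 44461) = 27071/5494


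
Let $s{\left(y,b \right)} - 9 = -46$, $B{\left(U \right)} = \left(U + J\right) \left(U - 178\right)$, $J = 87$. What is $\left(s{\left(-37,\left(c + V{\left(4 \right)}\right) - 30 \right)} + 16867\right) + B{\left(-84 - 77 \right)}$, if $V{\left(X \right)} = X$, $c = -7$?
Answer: $41916$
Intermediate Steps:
$B{\left(U \right)} = \left(-178 + U\right) \left(87 + U\right)$ ($B{\left(U \right)} = \left(U + 87\right) \left(U - 178\right) = \left(87 + U\right) \left(-178 + U\right) = \left(-178 + U\right) \left(87 + U\right)$)
$s{\left(y,b \right)} = -37$ ($s{\left(y,b \right)} = 9 - 46 = -37$)
$\left(s{\left(-37,\left(c + V{\left(4 \right)}\right) - 30 \right)} + 16867\right) + B{\left(-84 - 77 \right)} = \left(-37 + 16867\right) - \left(15486 - \left(-84 - 77\right)^{2} + 91 \left(-84 - 77\right)\right) = 16830 - \left(835 - 25921\right) = 16830 + \left(-15486 + 25921 + 14651\right) = 16830 + 25086 = 41916$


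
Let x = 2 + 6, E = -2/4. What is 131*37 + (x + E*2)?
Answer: 4854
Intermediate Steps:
E = -1/2 (E = -2*1/4 = -1/2 ≈ -0.50000)
x = 8
131*37 + (x + E*2) = 131*37 + (8 - 1/2*2) = 4847 + (8 - 1) = 4847 + 7 = 4854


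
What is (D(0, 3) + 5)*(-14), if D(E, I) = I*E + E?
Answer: -70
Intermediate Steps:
D(E, I) = E + E*I (D(E, I) = E*I + E = E + E*I)
(D(0, 3) + 5)*(-14) = (0*(1 + 3) + 5)*(-14) = (0*4 + 5)*(-14) = (0 + 5)*(-14) = 5*(-14) = -70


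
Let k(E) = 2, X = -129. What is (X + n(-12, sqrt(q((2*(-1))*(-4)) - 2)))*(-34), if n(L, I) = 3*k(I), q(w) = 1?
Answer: 4182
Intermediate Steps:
n(L, I) = 6 (n(L, I) = 3*2 = 6)
(X + n(-12, sqrt(q((2*(-1))*(-4)) - 2)))*(-34) = (-129 + 6)*(-34) = -123*(-34) = 4182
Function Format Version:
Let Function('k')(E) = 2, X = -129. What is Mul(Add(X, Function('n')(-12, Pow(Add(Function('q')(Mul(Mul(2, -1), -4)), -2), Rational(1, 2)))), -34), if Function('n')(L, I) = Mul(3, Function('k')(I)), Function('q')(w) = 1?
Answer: 4182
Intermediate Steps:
Function('n')(L, I) = 6 (Function('n')(L, I) = Mul(3, 2) = 6)
Mul(Add(X, Function('n')(-12, Pow(Add(Function('q')(Mul(Mul(2, -1), -4)), -2), Rational(1, 2)))), -34) = Mul(Add(-129, 6), -34) = Mul(-123, -34) = 4182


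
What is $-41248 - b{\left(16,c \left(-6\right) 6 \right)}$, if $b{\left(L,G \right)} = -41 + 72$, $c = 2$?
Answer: $-41279$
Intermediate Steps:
$b{\left(L,G \right)} = 31$
$-41248 - b{\left(16,c \left(-6\right) 6 \right)} = -41248 - 31 = -41279$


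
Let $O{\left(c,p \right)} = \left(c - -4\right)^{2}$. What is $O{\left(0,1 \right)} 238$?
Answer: $3808$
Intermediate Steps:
$O{\left(c,p \right)} = \left(4 + c\right)^{2}$ ($O{\left(c,p \right)} = \left(c + 4\right)^{2} = \left(4 + c\right)^{2}$)
$O{\left(0,1 \right)} 238 = \left(4 + 0\right)^{2} \cdot 238 = 4^{2} \cdot 238 = 16 \cdot 238 = 3808$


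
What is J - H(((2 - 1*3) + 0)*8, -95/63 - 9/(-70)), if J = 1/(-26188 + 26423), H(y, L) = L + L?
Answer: 40906/14805 ≈ 2.7630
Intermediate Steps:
H(y, L) = 2*L
J = 1/235 ≈ 0.0042553
J - H(((2 - 1*3) + 0)*8, -95/63 - 9/(-70)) = 1/235 - 2*(-95/63 - 9/(-70)) = 1/235 - 2*(-95*1/63 - 9*(-1/70)) = 1/235 - 2*(-95/63 + 9/70) = 1/235 - 2*(-869)/630 = 1/235 - 1*(-869/315) = 1/235 + 869/315 = 40906/14805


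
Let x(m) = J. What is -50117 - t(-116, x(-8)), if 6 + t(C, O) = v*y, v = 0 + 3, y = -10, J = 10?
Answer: -50081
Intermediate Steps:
v = 3
x(m) = 10
t(C, O) = -36 (t(C, O) = -6 + 3*(-10) = -6 - 30 = -36)
-50117 - t(-116, x(-8)) = -50117 - 1*(-36) = -50117 + 36 = -50081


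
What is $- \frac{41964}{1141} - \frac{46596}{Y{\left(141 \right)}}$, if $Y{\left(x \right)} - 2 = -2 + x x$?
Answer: $- \frac{295817440}{7561407} \approx -39.122$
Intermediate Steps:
$Y{\left(x \right)} = x^{2}$ ($Y{\left(x \right)} = 2 + \left(-2 + x x\right) = 2 + \left(-2 + x^{2}\right) = x^{2}$)
$- \frac{41964}{1141} - \frac{46596}{Y{\left(141 \right)}} = - \frac{41964}{1141} - \frac{46596}{141^{2}} = \left(-41964\right) \frac{1}{1141} - \frac{46596}{19881} = - \frac{41964}{1141} - \frac{15532}{6627} = - \frac{295817440}{7561407}$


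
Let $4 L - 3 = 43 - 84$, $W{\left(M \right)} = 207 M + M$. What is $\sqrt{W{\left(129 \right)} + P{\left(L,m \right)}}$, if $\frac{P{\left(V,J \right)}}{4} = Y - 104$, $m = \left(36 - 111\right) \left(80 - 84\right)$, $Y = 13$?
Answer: $2 \sqrt{6617} \approx 162.69$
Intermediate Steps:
$m = 300$ ($m = \left(-75\right) \left(-4\right) = 300$)
$W{\left(M \right)} = 208 M$
$L = - \frac{19}{2}$ ($L = \frac{3}{4} + \frac{43 - 84}{4} = \frac{3}{4} + \frac{1}{4} \left(-41\right) = \frac{3}{4} - \frac{41}{4} = - \frac{19}{2} \approx -9.5$)
$P{\left(V,J \right)} = -364$ ($P{\left(V,J \right)} = 4 \left(13 - 104\right) = 4 \left(-91\right) = -364$)
$\sqrt{W{\left(129 \right)} + P{\left(L,m \right)}} = \sqrt{208 \cdot 129 - 364} = \sqrt{26832 - 364} = \sqrt{26468} = 2 \sqrt{6617}$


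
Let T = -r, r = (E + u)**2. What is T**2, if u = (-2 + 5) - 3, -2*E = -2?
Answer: 1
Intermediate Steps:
E = 1 (E = -1/2*(-2) = 1)
u = 0 (u = 3 - 3 = 0)
r = 1 (r = (1 + 0)**2 = 1**2 = 1)
T = -1 (T = -1*1 = -1)
T**2 = (-1)**2 = 1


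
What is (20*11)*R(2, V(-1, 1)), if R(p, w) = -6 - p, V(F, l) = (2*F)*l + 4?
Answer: -1760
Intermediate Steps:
V(F, l) = 4 + 2*F*l (V(F, l) = 2*F*l + 4 = 4 + 2*F*l)
(20*11)*R(2, V(-1, 1)) = (20*11)*(-6 - 1*2) = 220*(-6 - 2) = 220*(-8) = -1760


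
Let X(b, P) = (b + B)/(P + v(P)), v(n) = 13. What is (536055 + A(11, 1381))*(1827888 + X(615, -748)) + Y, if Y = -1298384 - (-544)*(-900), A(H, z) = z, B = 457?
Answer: 722042128848848/735 ≈ 9.8237e+11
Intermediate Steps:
Y = -1787984 (Y = -1298384 - 1*489600 = -1298384 - 489600 = -1787984)
X(b, P) = (457 + b)/(13 + P) (X(b, P) = (b + 457)/(P + 13) = (457 + b)/(13 + P))
(536055 + A(11, 1381))*(1827888 + X(615, -748)) + Y = (536055 + 1381)*(1827888 + (457 + 615)/(13 - 748)) - 1787984 = 537436*(1827888 + 1072/(-735)) - 1787984 = 537436*(1827888 - 1/735*1072) - 1787984 = 537436*(1827888 - 1072/735) - 1787984 = 537436*(1343496608/735) - 1787984 = 722043443017088/735 - 1787984 = 722042128848848/735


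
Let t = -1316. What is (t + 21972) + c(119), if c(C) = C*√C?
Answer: 20656 + 119*√119 ≈ 21954.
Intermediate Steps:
c(C) = C^(3/2)
(t + 21972) + c(119) = (-1316 + 21972) + 119^(3/2) = 20656 + 119*√119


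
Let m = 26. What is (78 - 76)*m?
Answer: 52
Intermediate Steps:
(78 - 76)*m = (78 - 76)*26 = 2*26 = 52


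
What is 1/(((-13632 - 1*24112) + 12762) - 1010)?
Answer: -1/25992 ≈ -3.8473e-5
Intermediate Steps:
1/(((-13632 - 1*24112) + 12762) - 1010) = 1/(((-13632 - 24112) + 12762) - 1010) = 1/((-37744 + 12762) - 1010) = 1/(-24982 - 1010) = 1/(-25992) = -1/25992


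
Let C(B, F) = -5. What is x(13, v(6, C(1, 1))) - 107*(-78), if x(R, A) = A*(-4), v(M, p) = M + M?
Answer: 8298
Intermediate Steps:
v(M, p) = 2*M
x(R, A) = -4*A
x(13, v(6, C(1, 1))) - 107*(-78) = -8*6 - 107*(-78) = -4*12 + 8346 = -48 + 8346 = 8298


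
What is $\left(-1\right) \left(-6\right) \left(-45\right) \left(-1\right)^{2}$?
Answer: $-270$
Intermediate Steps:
$\left(-1\right) \left(-6\right) \left(-45\right) \left(-1\right)^{2} = 6 \left(-45\right) 1 = \left(-270\right) 1 = -270$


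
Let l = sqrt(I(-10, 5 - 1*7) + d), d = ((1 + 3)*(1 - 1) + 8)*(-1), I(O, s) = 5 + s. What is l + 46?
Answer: 46 + I*sqrt(5) ≈ 46.0 + 2.2361*I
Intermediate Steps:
d = -8 (d = (4*0 + 8)*(-1) = (0 + 8)*(-1) = 8*(-1) = -8)
l = I*sqrt(5) (l = sqrt((5 + (5 - 1*7)) - 8) = sqrt((5 + (5 - 7)) - 8) = sqrt((5 - 2) - 8) = sqrt(3 - 8) = sqrt(-5) = I*sqrt(5) ≈ 2.2361*I)
l + 46 = I*sqrt(5) + 46 = 46 + I*sqrt(5)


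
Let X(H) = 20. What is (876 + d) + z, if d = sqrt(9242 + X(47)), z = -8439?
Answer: -7563 + sqrt(9262) ≈ -7466.8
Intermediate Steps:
d = sqrt(9262) (d = sqrt(9242 + 20) = sqrt(9262) ≈ 96.239)
(876 + d) + z = (876 + sqrt(9262)) - 8439 = -7563 + sqrt(9262)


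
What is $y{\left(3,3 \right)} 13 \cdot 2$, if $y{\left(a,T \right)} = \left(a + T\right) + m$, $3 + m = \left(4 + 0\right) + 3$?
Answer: $260$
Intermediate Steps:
$m = 4$ ($m = -3 + \left(\left(4 + 0\right) + 3\right) = -3 + \left(4 + 3\right) = -3 + 7 = 4$)
$y{\left(a,T \right)} = 4 + T + a$ ($y{\left(a,T \right)} = \left(a + T\right) + 4 = \left(T + a\right) + 4 = 4 + T + a$)
$y{\left(3,3 \right)} 13 \cdot 2 = \left(4 + 3 + 3\right) 13 \cdot 2 = 10 \cdot 13 \cdot 2 = 130 \cdot 2 = 260$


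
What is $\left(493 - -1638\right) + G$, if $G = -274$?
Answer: $1857$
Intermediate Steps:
$\left(493 - -1638\right) + G = \left(493 - -1638\right) - 274 = \left(493 + 1638\right) - 274 = 2131 - 274 = 1857$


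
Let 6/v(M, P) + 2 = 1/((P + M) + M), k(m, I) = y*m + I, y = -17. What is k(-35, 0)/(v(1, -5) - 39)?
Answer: -4165/291 ≈ -14.313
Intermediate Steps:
k(m, I) = I - 17*m (k(m, I) = -17*m + I = I - 17*m)
v(M, P) = 6/(-2 + 1/(P + 2*M)) (v(M, P) = 6/(-2 + 1/((P + M) + M)) = 6/(-2 + 1/((M + P) + M)) = 6/(-2 + 1/(P + 2*M)))
k(-35, 0)/(v(1, -5) - 39) = (0 - 17*(-35))/(6*(-1*(-5) - 2*1)/(-1 + 2*(-5) + 4*1) - 39) = (0 + 595)/(6*(5 - 2)/(-1 - 10 + 4) - 39) = 595/(6*3/(-7) - 39) = 595/(6*(-⅐)*3 - 39) = 595/(-18/7 - 39) = 595/(-291/7) = -7/291*595 = -4165/291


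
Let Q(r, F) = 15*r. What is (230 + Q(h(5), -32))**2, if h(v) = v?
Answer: 93025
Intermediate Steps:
(230 + Q(h(5), -32))**2 = (230 + 15*5)**2 = (230 + 75)**2 = 305**2 = 93025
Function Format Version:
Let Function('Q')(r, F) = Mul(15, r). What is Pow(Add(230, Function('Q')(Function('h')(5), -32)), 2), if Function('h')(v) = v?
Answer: 93025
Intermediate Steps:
Pow(Add(230, Function('Q')(Function('h')(5), -32)), 2) = Pow(Add(230, Mul(15, 5)), 2) = Pow(Add(230, 75), 2) = Pow(305, 2) = 93025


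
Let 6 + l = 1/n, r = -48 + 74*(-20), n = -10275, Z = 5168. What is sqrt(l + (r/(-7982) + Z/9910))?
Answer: I*sqrt(349267319738042684901)/8127691455 ≈ 2.2994*I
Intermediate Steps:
r = -1528 (r = -48 - 1480 = -1528)
l = -61651/10275 (l = -6 + 1/(-10275) = -6 - 1/10275 = -61651/10275 ≈ -6.0001)
sqrt(l + (r/(-7982) + Z/9910)) = sqrt(-61651/10275 + (-1528/(-7982) + 5168/9910)) = sqrt(-61651/10275 + (-1528*(-1/7982) + 5168*(1/9910))) = sqrt(-61651/10275 + (764/3991 + 2584/4955)) = sqrt(-61651/10275 + 14098364/19775405) = sqrt(-214862560711/40638457275) = I*sqrt(349267319738042684901)/8127691455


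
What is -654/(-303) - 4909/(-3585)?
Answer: 1277339/362085 ≈ 3.5277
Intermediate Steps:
-654/(-303) - 4909/(-3585) = -654*(-1/303) - 4909*(-1/3585) = 218/101 + 4909/3585 = 1277339/362085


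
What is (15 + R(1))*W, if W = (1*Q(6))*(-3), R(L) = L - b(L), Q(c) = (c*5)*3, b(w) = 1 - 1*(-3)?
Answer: -3240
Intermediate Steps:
b(w) = 4 (b(w) = 1 + 3 = 4)
Q(c) = 15*c (Q(c) = (5*c)*3 = 15*c)
R(L) = -4 + L (R(L) = L - 1*4 = L - 4 = -4 + L)
W = -270 (W = (1*(15*6))*(-3) = (1*90)*(-3) = 90*(-3) = -270)
(15 + R(1))*W = (15 + (-4 + 1))*(-270) = (15 - 3)*(-270) = 12*(-270) = -3240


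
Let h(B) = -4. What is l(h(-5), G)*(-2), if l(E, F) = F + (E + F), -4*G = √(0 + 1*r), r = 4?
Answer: 10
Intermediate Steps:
G = -½ (G = -√(0 + 1*4)/4 = -√(0 + 4)/4 = -√4/4 = -¼*2 = -½ ≈ -0.50000)
l(E, F) = E + 2*F
l(h(-5), G)*(-2) = (-4 + 2*(-½))*(-2) = (-4 - 1)*(-2) = -5*(-2) = 10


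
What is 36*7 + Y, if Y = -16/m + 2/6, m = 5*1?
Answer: 3737/15 ≈ 249.13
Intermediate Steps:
m = 5
Y = -43/15 (Y = -16/5 + 2/6 = -16*⅕ + 2*(⅙) = -16/5 + ⅓ = -43/15 ≈ -2.8667)
36*7 + Y = 36*7 - 43/15 = 252 - 43/15 = 3737/15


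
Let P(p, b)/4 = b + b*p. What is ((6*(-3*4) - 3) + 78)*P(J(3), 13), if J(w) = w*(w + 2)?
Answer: 2496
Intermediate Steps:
J(w) = w*(2 + w)
P(p, b) = 4*b + 4*b*p (P(p, b) = 4*(b + b*p) = 4*b + 4*b*p)
((6*(-3*4) - 3) + 78)*P(J(3), 13) = ((6*(-3*4) - 3) + 78)*(4*13*(1 + 3*(2 + 3))) = ((6*(-12) - 3) + 78)*(4*13*(1 + 3*5)) = ((-72 - 3) + 78)*(4*13*(1 + 15)) = (-75 + 78)*(4*13*16) = 3*832 = 2496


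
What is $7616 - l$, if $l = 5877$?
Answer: $1739$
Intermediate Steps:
$7616 - l = 7616 - 5877 = 1739$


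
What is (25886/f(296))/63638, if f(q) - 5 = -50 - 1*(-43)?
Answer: -12943/63638 ≈ -0.20338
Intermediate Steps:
f(q) = -2 (f(q) = 5 + (-50 - 1*(-43)) = 5 + (-50 + 43) = 5 - 7 = -2)
(25886/f(296))/63638 = (25886/(-2))/63638 = (25886*(-½))*(1/63638) = -12943*1/63638 = -12943/63638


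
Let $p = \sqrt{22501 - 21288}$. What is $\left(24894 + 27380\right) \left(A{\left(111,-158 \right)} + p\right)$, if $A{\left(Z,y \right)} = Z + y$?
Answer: $-2456878 + 52274 \sqrt{1213} \approx -6.3627 \cdot 10^{5}$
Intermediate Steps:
$p = \sqrt{1213} \approx 34.828$
$\left(24894 + 27380\right) \left(A{\left(111,-158 \right)} + p\right) = \left(24894 + 27380\right) \left(\left(111 - 158\right) + \sqrt{1213}\right) = 52274 \left(-47 + \sqrt{1213}\right) = -2456878 + 52274 \sqrt{1213}$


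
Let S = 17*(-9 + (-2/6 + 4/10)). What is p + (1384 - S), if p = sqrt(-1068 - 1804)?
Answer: 23038/15 + 2*I*sqrt(718) ≈ 1535.9 + 53.591*I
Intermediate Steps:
S = -2278/15 (S = 17*(-9 + (-2*1/6 + 4*(1/10))) = 17*(-9 + (-1/3 + 2/5)) = 17*(-9 + 1/15) = 17*(-134/15) = -2278/15 ≈ -151.87)
p = 2*I*sqrt(718) (p = sqrt(-2872) = 2*I*sqrt(718) ≈ 53.591*I)
p + (1384 - S) = 2*I*sqrt(718) + (1384 - 1*(-2278/15)) = 2*I*sqrt(718) + (1384 + 2278/15) = 2*I*sqrt(718) + 23038/15 = 23038/15 + 2*I*sqrt(718)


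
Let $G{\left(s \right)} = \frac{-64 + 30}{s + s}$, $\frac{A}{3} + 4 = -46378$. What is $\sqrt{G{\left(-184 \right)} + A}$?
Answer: $\frac{i \sqrt{1177730962}}{92} \approx 373.02 i$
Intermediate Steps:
$A = -139146$ ($A = -12 + 3 \left(-46378\right) = -12 - 139134 = -139146$)
$G{\left(s \right)} = - \frac{17}{s}$ ($G{\left(s \right)} = - \frac{34}{2 s} = - 34 \frac{1}{2 s} = - \frac{17}{s}$)
$\sqrt{G{\left(-184 \right)} + A} = \sqrt{- \frac{17}{-184} - 139146} = \sqrt{\left(-17\right) \left(- \frac{1}{184}\right) - 139146} = \sqrt{\frac{17}{184} - 139146} = \sqrt{- \frac{25602847}{184}} = \frac{i \sqrt{1177730962}}{92}$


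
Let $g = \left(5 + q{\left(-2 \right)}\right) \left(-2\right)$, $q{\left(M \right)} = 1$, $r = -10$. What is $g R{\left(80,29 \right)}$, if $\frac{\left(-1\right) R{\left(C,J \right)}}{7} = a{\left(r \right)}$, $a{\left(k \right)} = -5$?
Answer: $-420$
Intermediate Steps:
$R{\left(C,J \right)} = 35$ ($R{\left(C,J \right)} = \left(-7\right) \left(-5\right) = 35$)
$g = -12$ ($g = \left(5 + 1\right) \left(-2\right) = 6 \left(-2\right) = -12$)
$g R{\left(80,29 \right)} = \left(-12\right) 35 = -420$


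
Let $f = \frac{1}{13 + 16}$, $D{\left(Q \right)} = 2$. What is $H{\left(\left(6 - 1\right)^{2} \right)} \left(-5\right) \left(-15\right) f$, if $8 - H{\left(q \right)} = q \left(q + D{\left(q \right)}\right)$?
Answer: $-1725$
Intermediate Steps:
$H{\left(q \right)} = 8 - q \left(2 + q\right)$ ($H{\left(q \right)} = 8 - q \left(q + 2\right) = 8 - q \left(2 + q\right)$)
$f = \frac{1}{29} \approx 0.034483$
$H{\left(\left(6 - 1\right)^{2} \right)} \left(-5\right) \left(-15\right) f = \left(8 - \left(\left(6 - 1\right)^{2}\right)^{2} - 2 \left(6 - 1\right)^{2}\right) \left(-5\right) \left(-15\right) \frac{1}{29} = \left(8 - \left(5^{2}\right)^{2} - 2 \cdot 5^{2}\right) \left(-5\right) \left(-15\right) \frac{1}{29} = \left(8 - 25^{2} - 50\right) \left(-5\right) \left(-15\right) \frac{1}{29} = \left(8 - 625 - 50\right) \left(-5\right) \left(-15\right) \frac{1}{29} = \left(-667\right) \left(-5\right) \left(-15\right) \frac{1}{29} = 3335 \left(-15\right) \frac{1}{29} = \left(-50025\right) \frac{1}{29} = -1725$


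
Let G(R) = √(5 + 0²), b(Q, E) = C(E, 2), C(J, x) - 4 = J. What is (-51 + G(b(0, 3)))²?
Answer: (51 - √5)² ≈ 2377.9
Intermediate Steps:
C(J, x) = 4 + J
b(Q, E) = 4 + E
G(R) = √5 (G(R) = √(5 + 0) = √5)
(-51 + G(b(0, 3)))² = (-51 + √5)²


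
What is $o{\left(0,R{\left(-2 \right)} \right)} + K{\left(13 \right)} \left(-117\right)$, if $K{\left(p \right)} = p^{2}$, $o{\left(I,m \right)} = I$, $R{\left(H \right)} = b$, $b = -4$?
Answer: $-19773$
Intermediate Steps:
$R{\left(H \right)} = -4$
$o{\left(0,R{\left(-2 \right)} \right)} + K{\left(13 \right)} \left(-117\right) = 0 + 13^{2} \left(-117\right) = 0 + 169 \left(-117\right) = 0 - 19773 = -19773$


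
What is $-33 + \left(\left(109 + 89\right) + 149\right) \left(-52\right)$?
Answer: $-18077$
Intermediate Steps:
$-33 + \left(\left(109 + 89\right) + 149\right) \left(-52\right) = -33 + \left(198 + 149\right) \left(-52\right) = -33 + 347 \left(-52\right) = -33 - 18044 = -18077$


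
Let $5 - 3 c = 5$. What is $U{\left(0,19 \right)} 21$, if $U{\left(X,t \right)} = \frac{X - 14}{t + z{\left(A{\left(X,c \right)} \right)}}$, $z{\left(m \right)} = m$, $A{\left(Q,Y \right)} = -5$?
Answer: $-21$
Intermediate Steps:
$c = 0$ ($c = \frac{5}{3} - \frac{5}{3} = 0$)
$U{\left(X,t \right)} = \frac{-14 + X}{-5 + t}$ ($U{\left(X,t \right)} = \frac{X - 14}{t - 5} = \frac{-14 + X}{-5 + t}$)
$U{\left(0,19 \right)} 21 = \frac{-14 + 0}{-5 + 19} \cdot 21 = \frac{1}{14} \left(-14\right) 21 = \left(-1\right) 21 = -21$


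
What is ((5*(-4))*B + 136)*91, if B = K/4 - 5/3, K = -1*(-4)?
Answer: 40768/3 ≈ 13589.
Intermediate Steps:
K = 4
B = -2/3 (B = 4/4 - 5/3 = 4*(1/4) - 5*1/3 = 1 - 5/3 = -2/3 ≈ -0.66667)
((5*(-4))*B + 136)*91 = ((5*(-4))*(-2/3) + 136)*91 = (-20*(-2/3) + 136)*91 = (40/3 + 136)*91 = (448/3)*91 = 40768/3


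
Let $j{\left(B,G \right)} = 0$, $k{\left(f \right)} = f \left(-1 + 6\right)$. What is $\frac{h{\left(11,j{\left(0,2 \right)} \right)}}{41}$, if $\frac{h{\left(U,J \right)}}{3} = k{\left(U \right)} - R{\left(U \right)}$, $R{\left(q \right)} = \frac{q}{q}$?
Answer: $\frac{162}{41} \approx 3.9512$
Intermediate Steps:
$R{\left(q \right)} = 1$
$k{\left(f \right)} = 5 f$ ($k{\left(f \right)} = f 5 = 5 f$)
$h{\left(U,J \right)} = -3 + 15 U$ ($h{\left(U,J \right)} = 3 \left(5 U - 1\right) = 3 \left(-1 + 5 U\right) = -3 + 15 U$)
$\frac{h{\left(11,j{\left(0,2 \right)} \right)}}{41} = \frac{-3 + 15 \cdot 11}{41} = \left(-3 + 165\right) \frac{1}{41} = 162 \cdot \frac{1}{41} = \frac{162}{41}$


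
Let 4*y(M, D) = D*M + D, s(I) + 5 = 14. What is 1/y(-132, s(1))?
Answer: -4/1179 ≈ -0.0033927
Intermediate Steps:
s(I) = 9 (s(I) = -5 + 14 = 9)
y(M, D) = D/4 + D*M/4 (y(M, D) = (D*M + D)/4 = (D + D*M)/4 = D/4 + D*M/4)
1/y(-132, s(1)) = 1/((¼)*9*(1 - 132)) = 1/((¼)*9*(-131)) = 1/(-1179/4) = -4/1179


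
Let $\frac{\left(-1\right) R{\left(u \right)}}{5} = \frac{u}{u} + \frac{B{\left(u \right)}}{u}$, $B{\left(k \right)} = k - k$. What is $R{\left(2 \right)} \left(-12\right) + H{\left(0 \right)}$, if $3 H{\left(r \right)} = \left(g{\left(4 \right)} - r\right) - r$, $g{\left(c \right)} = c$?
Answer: $\frac{184}{3} \approx 61.333$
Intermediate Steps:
$B{\left(k \right)} = 0$
$H{\left(r \right)} = \frac{4}{3} - \frac{2 r}{3}$ ($H{\left(r \right)} = \frac{\left(4 - r\right) - r}{3} = \frac{4 - 2 r}{3} = \frac{4}{3} - \frac{2 r}{3}$)
$R{\left(u \right)} = -5$ ($R{\left(u \right)} = - 5 \left(\frac{u}{u} + \frac{0}{u}\right) = - 5 \left(1 + 0\right) = \left(-5\right) 1 = -5$)
$R{\left(2 \right)} \left(-12\right) + H{\left(0 \right)} = \left(-5\right) \left(-12\right) + \left(\frac{4}{3} - 0\right) = 60 + \left(\frac{4}{3} + 0\right) = 60 + \frac{4}{3} = \frac{184}{3}$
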